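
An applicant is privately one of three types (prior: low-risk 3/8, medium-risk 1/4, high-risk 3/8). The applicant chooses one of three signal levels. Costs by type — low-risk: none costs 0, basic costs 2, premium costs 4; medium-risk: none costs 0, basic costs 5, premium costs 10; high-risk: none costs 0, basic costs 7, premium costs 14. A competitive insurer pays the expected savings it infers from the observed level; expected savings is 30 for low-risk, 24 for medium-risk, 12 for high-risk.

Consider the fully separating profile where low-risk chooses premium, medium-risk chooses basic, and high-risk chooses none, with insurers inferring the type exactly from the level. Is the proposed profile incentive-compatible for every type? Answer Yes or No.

No

Separating rebates: premium → 30, basic → 24, none → 12.
low-risk (assigned premium): none: 12 − 0 = 12; basic: 24 − 2 = 22; premium: 30 − 4 = 26. low-risk stays.
medium-risk (assigned basic): none: 12 − 0 = 12; basic: 24 − 5 = 19; premium: 30 − 10 = 20. medium-risk prefers premium.
high-risk (assigned none): none: 12 − 0 = 12; basic: 24 − 7 = 17; premium: 30 − 14 = 16. high-risk prefers basic.
At least one type deviates; the separating profile fails.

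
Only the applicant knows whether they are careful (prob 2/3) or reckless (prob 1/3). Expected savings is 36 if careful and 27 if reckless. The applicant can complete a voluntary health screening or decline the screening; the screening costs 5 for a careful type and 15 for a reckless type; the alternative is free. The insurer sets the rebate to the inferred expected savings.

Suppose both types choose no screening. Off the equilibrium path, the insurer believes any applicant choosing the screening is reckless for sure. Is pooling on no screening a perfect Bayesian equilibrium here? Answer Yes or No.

On path, the insurer holds the prior and pays 2/3·36 + 1/3·27 = 33. Off path (the screening), believing reckless, it pays 27.
careful: no screening nets 33; the screening nets 27 − 5 = 22. careful stays.
reckless: no screening nets 33; the screening nets 27 − 15 = 12. reckless stays.
No type deviates, so pooling is sustained.

Yes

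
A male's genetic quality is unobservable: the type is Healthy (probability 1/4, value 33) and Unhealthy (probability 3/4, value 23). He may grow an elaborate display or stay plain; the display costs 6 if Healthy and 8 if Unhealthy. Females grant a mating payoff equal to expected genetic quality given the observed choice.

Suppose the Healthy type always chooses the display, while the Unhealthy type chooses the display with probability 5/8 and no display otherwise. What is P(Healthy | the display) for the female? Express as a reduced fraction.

P(the display) = (1/4)·1 + (3/4)·(5/8) = 23/32.
By Bayes' rule, P(Healthy | the display) = (1/4) / (23/32) = 8/23.

8/23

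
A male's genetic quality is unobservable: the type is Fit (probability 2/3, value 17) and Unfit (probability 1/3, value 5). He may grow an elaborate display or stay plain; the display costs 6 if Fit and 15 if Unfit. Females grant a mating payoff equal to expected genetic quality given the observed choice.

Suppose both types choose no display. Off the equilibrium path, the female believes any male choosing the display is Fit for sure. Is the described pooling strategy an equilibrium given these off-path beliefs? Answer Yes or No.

On path, the female holds the prior and pays 2/3·17 + 1/3·5 = 13. Off path (the display), believing Fit, it pays 17.
Fit: no display nets 13; the display nets 17 − 6 = 11. Fit stays.
Unfit: no display nets 13; the display nets 17 − 15 = 2. Unfit stays.
No type deviates, so pooling is sustained.

Yes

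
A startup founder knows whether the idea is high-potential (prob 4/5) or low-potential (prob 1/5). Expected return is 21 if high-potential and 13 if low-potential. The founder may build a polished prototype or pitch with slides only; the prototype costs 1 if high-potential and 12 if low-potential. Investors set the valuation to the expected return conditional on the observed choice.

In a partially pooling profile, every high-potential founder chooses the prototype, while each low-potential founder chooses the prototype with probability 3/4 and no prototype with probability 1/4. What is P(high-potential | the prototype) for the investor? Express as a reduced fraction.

P(the prototype) = (4/5)·1 + (1/5)·(3/4) = 19/20.
By Bayes' rule, P(high-potential | the prototype) = (4/5) / (19/20) = 16/19.

16/19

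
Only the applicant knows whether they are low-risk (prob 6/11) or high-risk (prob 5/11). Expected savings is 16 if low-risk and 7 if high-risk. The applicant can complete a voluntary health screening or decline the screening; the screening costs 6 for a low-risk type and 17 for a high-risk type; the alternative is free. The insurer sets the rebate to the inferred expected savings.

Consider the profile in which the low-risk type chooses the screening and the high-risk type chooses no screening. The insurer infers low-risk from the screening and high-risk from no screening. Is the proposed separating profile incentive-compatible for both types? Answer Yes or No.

Under these beliefs, the screening earns rebate 16 and no screening earns rebate 7.
low-risk: the screening nets 16 − 6 = 10; no screening nets 7. low-risk prefers the screening.
high-risk: the screening nets 16 − 17 = -1; no screening nets 7. high-risk prefers no screening.
Neither type deviates, so the separating profile is an equilibrium.

Yes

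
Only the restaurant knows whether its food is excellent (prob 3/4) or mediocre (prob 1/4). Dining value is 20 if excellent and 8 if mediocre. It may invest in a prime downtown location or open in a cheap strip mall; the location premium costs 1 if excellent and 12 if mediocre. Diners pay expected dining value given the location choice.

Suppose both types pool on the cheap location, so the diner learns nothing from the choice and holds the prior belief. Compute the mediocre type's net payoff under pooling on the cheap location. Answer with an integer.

Pooled price premium = 3/4·20 + 1/4·8 = 17.
mediocre pays no cost for the cheap location, so net payoff = 17.

17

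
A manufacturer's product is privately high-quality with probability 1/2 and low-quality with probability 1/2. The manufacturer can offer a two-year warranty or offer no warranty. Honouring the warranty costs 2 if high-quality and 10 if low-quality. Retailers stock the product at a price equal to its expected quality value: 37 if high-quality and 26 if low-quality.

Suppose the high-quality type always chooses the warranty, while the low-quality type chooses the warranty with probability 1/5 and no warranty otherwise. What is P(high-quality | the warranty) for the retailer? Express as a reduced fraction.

P(the warranty) = (1/2)·1 + (1/2)·(1/5) = 3/5.
By Bayes' rule, P(high-quality | the warranty) = (1/2) / (3/5) = 5/6.

5/6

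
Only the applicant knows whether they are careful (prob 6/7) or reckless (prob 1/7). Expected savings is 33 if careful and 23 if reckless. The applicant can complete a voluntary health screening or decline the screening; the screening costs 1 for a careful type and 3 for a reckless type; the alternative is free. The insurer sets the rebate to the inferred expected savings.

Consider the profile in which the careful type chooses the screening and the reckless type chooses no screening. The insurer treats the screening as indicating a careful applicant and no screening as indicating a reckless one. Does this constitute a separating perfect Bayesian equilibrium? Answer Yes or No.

No

Under these beliefs, the screening earns rebate 33 and no screening earns rebate 23.
careful: the screening nets 33 − 1 = 32; no screening nets 23. careful prefers the screening.
reckless: the screening nets 33 − 3 = 30; no screening nets 23. reckless would deviate to the screening.
reckless has a profitable deviation, so the profile is not an equilibrium.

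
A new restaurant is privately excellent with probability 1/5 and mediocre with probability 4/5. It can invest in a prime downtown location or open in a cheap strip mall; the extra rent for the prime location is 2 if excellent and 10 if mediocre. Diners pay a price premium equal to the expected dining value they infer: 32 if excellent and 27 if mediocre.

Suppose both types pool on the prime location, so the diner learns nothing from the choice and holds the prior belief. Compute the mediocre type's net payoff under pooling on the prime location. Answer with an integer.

18

Pooled price premium = 1/5·32 + 4/5·27 = 28.
mediocre pays cost 10 for the prime location, so net payoff = 28 − 10 = 18.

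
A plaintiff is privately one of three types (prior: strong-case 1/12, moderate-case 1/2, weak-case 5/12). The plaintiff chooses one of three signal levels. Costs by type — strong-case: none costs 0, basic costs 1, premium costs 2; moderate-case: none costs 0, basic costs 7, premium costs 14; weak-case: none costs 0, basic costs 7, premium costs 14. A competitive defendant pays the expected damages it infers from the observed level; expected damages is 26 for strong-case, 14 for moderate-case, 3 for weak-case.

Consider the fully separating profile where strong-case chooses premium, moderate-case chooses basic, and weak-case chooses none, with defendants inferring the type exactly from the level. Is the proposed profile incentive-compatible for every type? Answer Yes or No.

Separating settlements: premium → 26, basic → 14, none → 3.
strong-case (assigned premium): none: 3 − 0 = 3; basic: 14 − 1 = 13; premium: 26 − 2 = 24. strong-case stays.
moderate-case (assigned basic): none: 3 − 0 = 3; basic: 14 − 7 = 7; premium: 26 − 14 = 12. moderate-case prefers premium.
weak-case (assigned none): none: 3 − 0 = 3; basic: 14 − 7 = 7; premium: 26 − 14 = 12. weak-case prefers premium.
At least one type deviates; the separating profile fails.

No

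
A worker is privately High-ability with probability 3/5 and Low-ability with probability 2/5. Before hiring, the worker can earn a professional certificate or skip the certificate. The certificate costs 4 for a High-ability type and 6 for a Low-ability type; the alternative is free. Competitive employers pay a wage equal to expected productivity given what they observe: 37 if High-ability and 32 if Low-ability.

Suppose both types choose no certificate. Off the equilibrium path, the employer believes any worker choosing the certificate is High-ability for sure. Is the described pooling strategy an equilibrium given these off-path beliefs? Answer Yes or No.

Yes

On path, the employer holds the prior and pays 3/5·37 + 2/5·32 = 35. Off path (the certificate), believing High-ability, it pays 37.
High-ability: no certificate nets 35; the certificate nets 37 − 4 = 33. High-ability stays.
Low-ability: no certificate nets 35; the certificate nets 37 − 6 = 31. Low-ability stays.
No type deviates, so pooling is sustained.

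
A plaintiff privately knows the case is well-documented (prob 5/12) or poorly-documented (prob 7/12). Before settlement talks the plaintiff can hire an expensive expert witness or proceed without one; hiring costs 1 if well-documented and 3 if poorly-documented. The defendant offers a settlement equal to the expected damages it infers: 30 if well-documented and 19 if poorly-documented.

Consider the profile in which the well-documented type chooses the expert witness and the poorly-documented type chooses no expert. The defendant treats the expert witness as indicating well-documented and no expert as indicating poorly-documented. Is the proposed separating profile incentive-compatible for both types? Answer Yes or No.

Under these beliefs, the expert witness earns settlement 30 and no expert earns settlement 19.
well-documented: the expert witness nets 30 − 1 = 29; no expert nets 19. well-documented prefers the expert witness.
poorly-documented: the expert witness nets 30 − 3 = 27; no expert nets 19. poorly-documented would deviate to the expert witness.
poorly-documented has a profitable deviation, so the profile is not an equilibrium.

No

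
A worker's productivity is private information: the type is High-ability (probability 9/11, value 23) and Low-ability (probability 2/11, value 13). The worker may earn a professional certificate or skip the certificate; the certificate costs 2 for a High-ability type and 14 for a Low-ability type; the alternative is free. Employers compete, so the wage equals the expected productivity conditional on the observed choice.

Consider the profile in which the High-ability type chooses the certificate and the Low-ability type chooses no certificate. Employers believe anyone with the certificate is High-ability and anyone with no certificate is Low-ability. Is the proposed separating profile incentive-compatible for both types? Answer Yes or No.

Under these beliefs, the certificate earns wage 23 and no certificate earns wage 13.
High-ability: the certificate nets 23 − 2 = 21; no certificate nets 13. High-ability prefers the certificate.
Low-ability: the certificate nets 23 − 14 = 9; no certificate nets 13. Low-ability prefers no certificate.
Neither type deviates, so the separating profile is an equilibrium.

Yes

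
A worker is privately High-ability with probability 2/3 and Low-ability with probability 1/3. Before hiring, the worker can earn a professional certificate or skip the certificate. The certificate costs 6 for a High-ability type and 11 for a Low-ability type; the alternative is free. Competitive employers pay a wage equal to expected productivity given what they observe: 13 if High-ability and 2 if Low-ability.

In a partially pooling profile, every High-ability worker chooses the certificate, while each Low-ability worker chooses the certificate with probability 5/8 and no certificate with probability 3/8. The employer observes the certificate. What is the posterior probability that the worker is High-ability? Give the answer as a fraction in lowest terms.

P(the certificate) = (2/3)·1 + (1/3)·(5/8) = 7/8.
By Bayes' rule, P(High-ability | the certificate) = (2/3) / (7/8) = 16/21.

16/21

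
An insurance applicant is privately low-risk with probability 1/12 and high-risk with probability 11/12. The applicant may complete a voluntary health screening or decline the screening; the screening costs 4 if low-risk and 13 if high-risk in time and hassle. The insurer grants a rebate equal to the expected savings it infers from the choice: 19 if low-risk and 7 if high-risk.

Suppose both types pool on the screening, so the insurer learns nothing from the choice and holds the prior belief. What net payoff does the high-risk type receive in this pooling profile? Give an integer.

-5

Pooled rebate = 1/12·19 + 11/12·7 = 8.
high-risk pays cost 13 for the screening, so net payoff = 8 − 13 = -5.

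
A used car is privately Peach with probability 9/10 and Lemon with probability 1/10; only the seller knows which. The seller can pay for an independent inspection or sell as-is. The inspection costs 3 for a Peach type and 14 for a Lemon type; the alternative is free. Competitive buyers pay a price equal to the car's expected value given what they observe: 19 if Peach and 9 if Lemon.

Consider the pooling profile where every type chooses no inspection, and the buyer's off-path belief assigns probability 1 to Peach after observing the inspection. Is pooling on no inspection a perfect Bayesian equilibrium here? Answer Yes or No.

Yes

On path, the buyer holds the prior and pays 9/10·19 + 1/10·9 = 18. Off path (the inspection), believing Peach, it pays 19.
Peach: no inspection nets 18; the inspection nets 19 − 3 = 16. Peach stays.
Lemon: no inspection nets 18; the inspection nets 19 − 14 = 5. Lemon stays.
No type deviates, so pooling is sustained.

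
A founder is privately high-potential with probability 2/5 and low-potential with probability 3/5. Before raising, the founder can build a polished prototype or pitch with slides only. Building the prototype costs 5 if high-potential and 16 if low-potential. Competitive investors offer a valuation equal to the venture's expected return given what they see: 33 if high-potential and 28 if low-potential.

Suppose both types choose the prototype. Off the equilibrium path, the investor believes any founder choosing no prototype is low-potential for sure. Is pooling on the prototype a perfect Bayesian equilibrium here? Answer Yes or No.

No

On path, the investor holds the prior and pays 2/5·33 + 3/5·28 = 30. Off path (no prototype), believing low-potential, it pays 28.
high-potential: the prototype nets 30 − 5 = 25; no prototype nets 28. high-potential would deviate.
low-potential: the prototype nets 30 − 16 = 14; no prototype nets 28. low-potential would deviate.
A type deviates, so pooling fails.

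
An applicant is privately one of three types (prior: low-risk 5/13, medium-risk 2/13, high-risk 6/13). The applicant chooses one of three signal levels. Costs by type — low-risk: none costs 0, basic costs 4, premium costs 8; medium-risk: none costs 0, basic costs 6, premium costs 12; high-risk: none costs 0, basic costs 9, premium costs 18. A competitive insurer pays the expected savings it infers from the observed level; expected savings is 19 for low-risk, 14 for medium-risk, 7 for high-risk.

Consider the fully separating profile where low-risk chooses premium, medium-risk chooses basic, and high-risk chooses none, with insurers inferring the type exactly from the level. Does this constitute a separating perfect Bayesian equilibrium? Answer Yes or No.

Separating rebates: premium → 19, basic → 14, none → 7.
low-risk (assigned premium): none: 7 − 0 = 7; basic: 14 − 4 = 10; premium: 19 − 8 = 11. low-risk stays.
medium-risk (assigned basic): none: 7 − 0 = 7; basic: 14 − 6 = 8; premium: 19 − 12 = 7. medium-risk stays.
high-risk (assigned none): none: 7 − 0 = 7; basic: 14 − 9 = 5; premium: 19 − 18 = 1. high-risk stays.
Every type prefers its assigned level; separation holds.

Yes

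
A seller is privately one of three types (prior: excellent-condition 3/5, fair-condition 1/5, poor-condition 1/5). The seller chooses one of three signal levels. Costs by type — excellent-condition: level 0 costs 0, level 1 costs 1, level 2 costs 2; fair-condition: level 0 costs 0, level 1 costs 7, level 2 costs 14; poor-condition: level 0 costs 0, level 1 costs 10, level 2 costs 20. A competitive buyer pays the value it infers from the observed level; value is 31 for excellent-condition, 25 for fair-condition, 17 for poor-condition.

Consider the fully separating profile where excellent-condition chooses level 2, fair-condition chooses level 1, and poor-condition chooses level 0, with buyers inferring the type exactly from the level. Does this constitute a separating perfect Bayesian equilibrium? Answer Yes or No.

Separating prices: level 2 → 31, level 1 → 25, level 0 → 17.
excellent-condition (assigned level 2): level 0: 17 − 0 = 17; level 1: 25 − 1 = 24; level 2: 31 − 2 = 29. excellent-condition stays.
fair-condition (assigned level 1): level 0: 17 − 0 = 17; level 1: 25 − 7 = 18; level 2: 31 − 14 = 17. fair-condition stays.
poor-condition (assigned level 0): level 0: 17 − 0 = 17; level 1: 25 − 10 = 15; level 2: 31 − 20 = 11. poor-condition stays.
Every type prefers its assigned level; separation holds.

Yes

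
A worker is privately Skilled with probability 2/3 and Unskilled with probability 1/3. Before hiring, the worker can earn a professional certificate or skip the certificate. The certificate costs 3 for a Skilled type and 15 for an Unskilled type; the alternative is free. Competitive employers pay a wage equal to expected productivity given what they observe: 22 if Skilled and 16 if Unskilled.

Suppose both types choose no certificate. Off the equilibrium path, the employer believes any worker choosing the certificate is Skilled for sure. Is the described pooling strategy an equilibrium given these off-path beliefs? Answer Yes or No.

Yes

On path, the employer holds the prior and pays 2/3·22 + 1/3·16 = 20. Off path (the certificate), believing Skilled, it pays 22.
Skilled: no certificate nets 20; the certificate nets 22 − 3 = 19. Skilled stays.
Unskilled: no certificate nets 20; the certificate nets 22 − 15 = 7. Unskilled stays.
No type deviates, so pooling is sustained.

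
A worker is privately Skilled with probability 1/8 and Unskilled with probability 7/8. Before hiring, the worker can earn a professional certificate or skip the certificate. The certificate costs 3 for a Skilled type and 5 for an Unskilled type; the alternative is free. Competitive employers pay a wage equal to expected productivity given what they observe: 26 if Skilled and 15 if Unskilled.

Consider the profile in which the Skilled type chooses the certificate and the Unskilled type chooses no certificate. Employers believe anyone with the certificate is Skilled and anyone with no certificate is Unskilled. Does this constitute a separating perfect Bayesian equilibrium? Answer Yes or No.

Under these beliefs, the certificate earns wage 26 and no certificate earns wage 15.
Skilled: the certificate nets 26 − 3 = 23; no certificate nets 15. Skilled prefers the certificate.
Unskilled: the certificate nets 26 − 5 = 21; no certificate nets 15. Unskilled would deviate to the certificate.
Unskilled has a profitable deviation, so the profile is not an equilibrium.

No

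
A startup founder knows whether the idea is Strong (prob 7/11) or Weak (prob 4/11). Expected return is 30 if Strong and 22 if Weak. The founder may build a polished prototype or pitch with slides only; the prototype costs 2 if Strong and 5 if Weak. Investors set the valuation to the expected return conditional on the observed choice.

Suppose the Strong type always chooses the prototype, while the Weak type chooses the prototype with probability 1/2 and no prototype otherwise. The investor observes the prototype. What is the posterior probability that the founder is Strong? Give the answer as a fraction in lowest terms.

P(the prototype) = (7/11)·1 + (4/11)·(1/2) = 9/11.
By Bayes' rule, P(Strong | the prototype) = (7/11) / (9/11) = 7/9.

7/9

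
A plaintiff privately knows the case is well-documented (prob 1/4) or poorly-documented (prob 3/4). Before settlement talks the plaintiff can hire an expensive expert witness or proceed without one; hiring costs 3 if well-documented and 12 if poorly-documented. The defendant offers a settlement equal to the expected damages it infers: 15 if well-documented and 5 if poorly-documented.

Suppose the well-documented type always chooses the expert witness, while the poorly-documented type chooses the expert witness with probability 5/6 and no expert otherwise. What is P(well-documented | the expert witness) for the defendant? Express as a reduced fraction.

P(the expert witness) = (1/4)·1 + (3/4)·(5/6) = 7/8.
By Bayes' rule, P(well-documented | the expert witness) = (1/4) / (7/8) = 2/7.

2/7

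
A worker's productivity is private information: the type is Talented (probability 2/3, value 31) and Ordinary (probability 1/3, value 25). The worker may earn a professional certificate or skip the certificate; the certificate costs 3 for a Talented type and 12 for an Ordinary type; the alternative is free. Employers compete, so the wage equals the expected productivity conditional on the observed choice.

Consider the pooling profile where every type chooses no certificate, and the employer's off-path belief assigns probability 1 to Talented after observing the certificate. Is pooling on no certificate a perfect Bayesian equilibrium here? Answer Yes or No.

On path, the employer holds the prior and pays 2/3·31 + 1/3·25 = 29. Off path (the certificate), believing Talented, it pays 31.
Talented: no certificate nets 29; the certificate nets 31 − 3 = 28. Talented stays.
Ordinary: no certificate nets 29; the certificate nets 31 − 12 = 19. Ordinary stays.
No type deviates, so pooling is sustained.

Yes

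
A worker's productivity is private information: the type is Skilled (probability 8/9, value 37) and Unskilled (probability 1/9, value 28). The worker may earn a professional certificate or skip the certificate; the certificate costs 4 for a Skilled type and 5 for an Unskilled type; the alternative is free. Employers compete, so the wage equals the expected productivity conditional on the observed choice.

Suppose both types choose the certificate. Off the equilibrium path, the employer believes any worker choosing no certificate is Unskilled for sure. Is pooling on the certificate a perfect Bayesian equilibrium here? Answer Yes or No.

Yes

On path, the employer holds the prior and pays 8/9·37 + 1/9·28 = 36. Off path (no certificate), believing Unskilled, it pays 28.
Skilled: the certificate nets 36 − 4 = 32; no certificate nets 28. Skilled stays.
Unskilled: the certificate nets 36 − 5 = 31; no certificate nets 28. Unskilled stays.
No type deviates, so pooling is sustained.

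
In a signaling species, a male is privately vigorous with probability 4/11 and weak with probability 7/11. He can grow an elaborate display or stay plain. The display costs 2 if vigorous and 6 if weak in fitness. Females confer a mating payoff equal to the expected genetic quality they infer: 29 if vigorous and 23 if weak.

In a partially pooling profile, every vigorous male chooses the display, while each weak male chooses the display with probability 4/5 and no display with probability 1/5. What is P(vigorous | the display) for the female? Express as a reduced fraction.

P(the display) = (4/11)·1 + (7/11)·(4/5) = 48/55.
By Bayes' rule, P(vigorous | the display) = (4/11) / (48/55) = 5/12.

5/12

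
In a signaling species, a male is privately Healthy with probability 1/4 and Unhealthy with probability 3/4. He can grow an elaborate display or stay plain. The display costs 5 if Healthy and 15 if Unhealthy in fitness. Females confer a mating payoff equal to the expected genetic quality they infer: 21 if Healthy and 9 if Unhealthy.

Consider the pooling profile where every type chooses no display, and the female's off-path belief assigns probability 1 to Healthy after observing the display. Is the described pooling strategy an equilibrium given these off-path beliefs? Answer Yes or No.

No

On path, the female holds the prior and pays 1/4·21 + 3/4·9 = 12. Off path (the display), believing Healthy, it pays 21.
Healthy: no display nets 12; the display nets 21 − 5 = 16. Healthy would deviate.
Unhealthy: no display nets 12; the display nets 21 − 15 = 6. Unhealthy stays.
A type deviates, so pooling fails.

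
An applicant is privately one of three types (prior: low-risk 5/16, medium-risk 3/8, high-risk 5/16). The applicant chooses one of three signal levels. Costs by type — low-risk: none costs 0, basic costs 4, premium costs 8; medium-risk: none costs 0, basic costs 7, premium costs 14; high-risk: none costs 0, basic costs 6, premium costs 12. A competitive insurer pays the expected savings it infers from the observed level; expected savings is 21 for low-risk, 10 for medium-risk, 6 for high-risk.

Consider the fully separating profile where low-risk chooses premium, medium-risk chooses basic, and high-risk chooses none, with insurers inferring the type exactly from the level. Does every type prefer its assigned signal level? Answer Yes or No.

Separating rebates: premium → 21, basic → 10, none → 6.
low-risk (assigned premium): none: 6 − 0 = 6; basic: 10 − 4 = 6; premium: 21 − 8 = 13. low-risk stays.
medium-risk (assigned basic): none: 6 − 0 = 6; basic: 10 − 7 = 3; premium: 21 − 14 = 7. medium-risk prefers premium.
high-risk (assigned none): none: 6 − 0 = 6; basic: 10 − 6 = 4; premium: 21 − 12 = 9. high-risk prefers premium.
At least one type deviates; the separating profile fails.

No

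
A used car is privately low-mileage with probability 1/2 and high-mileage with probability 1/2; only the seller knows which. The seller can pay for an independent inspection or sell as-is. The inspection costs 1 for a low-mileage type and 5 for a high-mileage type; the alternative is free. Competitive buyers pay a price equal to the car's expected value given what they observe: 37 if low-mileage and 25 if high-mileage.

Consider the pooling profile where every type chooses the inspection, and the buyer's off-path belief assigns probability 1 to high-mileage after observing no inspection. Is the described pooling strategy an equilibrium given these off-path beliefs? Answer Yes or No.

Yes

On path, the buyer holds the prior and pays 1/2·37 + 1/2·25 = 31. Off path (no inspection), believing high-mileage, it pays 25.
low-mileage: the inspection nets 31 − 1 = 30; no inspection nets 25. low-mileage stays.
high-mileage: the inspection nets 31 − 5 = 26; no inspection nets 25. high-mileage stays.
No type deviates, so pooling is sustained.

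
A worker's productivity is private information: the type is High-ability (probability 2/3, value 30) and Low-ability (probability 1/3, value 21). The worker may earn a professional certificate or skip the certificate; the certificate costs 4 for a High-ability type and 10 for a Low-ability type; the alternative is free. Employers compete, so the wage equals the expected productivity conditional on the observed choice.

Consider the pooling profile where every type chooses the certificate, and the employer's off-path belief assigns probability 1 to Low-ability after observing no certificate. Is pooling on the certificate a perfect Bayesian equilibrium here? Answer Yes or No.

On path, the employer holds the prior and pays 2/3·30 + 1/3·21 = 27. Off path (no certificate), believing Low-ability, it pays 21.
High-ability: the certificate nets 27 − 4 = 23; no certificate nets 21. High-ability stays.
Low-ability: the certificate nets 27 − 10 = 17; no certificate nets 21. Low-ability would deviate.
A type deviates, so pooling fails.

No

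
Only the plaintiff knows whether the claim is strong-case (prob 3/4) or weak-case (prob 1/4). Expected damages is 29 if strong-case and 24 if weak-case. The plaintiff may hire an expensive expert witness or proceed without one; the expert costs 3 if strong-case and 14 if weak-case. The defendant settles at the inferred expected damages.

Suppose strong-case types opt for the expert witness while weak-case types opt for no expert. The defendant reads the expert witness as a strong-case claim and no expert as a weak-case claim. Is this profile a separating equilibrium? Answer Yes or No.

Yes

Under these beliefs, the expert witness earns settlement 29 and no expert earns settlement 24.
strong-case: the expert witness nets 29 − 3 = 26; no expert nets 24. strong-case prefers the expert witness.
weak-case: the expert witness nets 29 − 14 = 15; no expert nets 24. weak-case prefers no expert.
Neither type deviates, so the separating profile is an equilibrium.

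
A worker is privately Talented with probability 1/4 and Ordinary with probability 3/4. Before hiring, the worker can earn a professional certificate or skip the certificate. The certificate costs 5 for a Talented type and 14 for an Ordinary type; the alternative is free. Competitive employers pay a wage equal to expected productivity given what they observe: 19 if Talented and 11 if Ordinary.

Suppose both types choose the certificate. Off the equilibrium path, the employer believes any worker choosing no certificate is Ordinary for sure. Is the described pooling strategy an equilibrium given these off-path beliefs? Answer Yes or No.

On path, the employer holds the prior and pays 1/4·19 + 3/4·11 = 13. Off path (no certificate), believing Ordinary, it pays 11.
Talented: the certificate nets 13 − 5 = 8; no certificate nets 11. Talented would deviate.
Ordinary: the certificate nets 13 − 14 = -1; no certificate nets 11. Ordinary would deviate.
A type deviates, so pooling fails.

No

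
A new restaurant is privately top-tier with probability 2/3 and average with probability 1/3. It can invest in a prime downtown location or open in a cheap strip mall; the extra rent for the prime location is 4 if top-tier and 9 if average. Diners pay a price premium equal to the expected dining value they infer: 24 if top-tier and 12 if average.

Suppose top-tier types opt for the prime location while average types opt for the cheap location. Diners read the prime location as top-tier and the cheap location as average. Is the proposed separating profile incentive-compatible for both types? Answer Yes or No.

No

Under these beliefs, the prime location earns price premium 24 and the cheap location earns price premium 12.
top-tier: the prime location nets 24 − 4 = 20; the cheap location nets 12. top-tier prefers the prime location.
average: the prime location nets 24 − 9 = 15; the cheap location nets 12. average would deviate to the prime location.
average has a profitable deviation, so the profile is not an equilibrium.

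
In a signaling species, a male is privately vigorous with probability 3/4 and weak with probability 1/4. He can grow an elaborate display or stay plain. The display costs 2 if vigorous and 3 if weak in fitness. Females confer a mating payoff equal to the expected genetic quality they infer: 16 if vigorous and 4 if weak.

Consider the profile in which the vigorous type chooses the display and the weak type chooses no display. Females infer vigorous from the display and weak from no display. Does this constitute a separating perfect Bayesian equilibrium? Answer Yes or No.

Under these beliefs, the display earns mating payoff 16 and no display earns mating payoff 4.
vigorous: the display nets 16 − 2 = 14; no display nets 4. vigorous prefers the display.
weak: the display nets 16 − 3 = 13; no display nets 4. weak would deviate to the display.
weak has a profitable deviation, so the profile is not an equilibrium.

No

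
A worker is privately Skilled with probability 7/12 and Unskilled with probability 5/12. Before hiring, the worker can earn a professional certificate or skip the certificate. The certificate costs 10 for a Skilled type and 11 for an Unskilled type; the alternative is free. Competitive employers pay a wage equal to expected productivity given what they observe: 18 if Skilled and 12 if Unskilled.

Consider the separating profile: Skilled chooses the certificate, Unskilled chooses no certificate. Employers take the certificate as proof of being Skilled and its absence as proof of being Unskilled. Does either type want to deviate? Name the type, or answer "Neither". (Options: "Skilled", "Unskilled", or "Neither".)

Skilled

The certificate pays 18; no certificate pays 12.
Skilled: assigned the certificate, nets 18 − 10 = 8; deviating to no certificate nets 12.
Unskilled: assigned no certificate, nets 12; deviating to the certificate nets 18 − 11 = 7.
The Skilled type gains 4 by deviating.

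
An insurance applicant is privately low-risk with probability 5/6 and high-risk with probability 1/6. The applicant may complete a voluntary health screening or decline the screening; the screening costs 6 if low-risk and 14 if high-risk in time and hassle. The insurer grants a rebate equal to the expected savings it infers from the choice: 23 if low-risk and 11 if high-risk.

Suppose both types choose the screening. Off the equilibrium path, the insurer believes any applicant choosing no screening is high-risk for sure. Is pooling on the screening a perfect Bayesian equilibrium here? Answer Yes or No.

On path, the insurer holds the prior and pays 5/6·23 + 1/6·11 = 21. Off path (no screening), believing high-risk, it pays 11.
low-risk: the screening nets 21 − 6 = 15; no screening nets 11. low-risk stays.
high-risk: the screening nets 21 − 14 = 7; no screening nets 11. high-risk would deviate.
A type deviates, so pooling fails.

No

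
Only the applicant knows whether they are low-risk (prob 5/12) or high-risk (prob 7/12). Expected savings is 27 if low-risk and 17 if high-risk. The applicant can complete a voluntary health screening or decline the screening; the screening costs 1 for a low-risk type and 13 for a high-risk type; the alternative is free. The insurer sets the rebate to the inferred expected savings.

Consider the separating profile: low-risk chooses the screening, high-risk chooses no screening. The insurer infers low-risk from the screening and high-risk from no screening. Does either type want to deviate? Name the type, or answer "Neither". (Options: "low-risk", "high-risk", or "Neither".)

The screening pays 27; no screening pays 17.
low-risk: assigned the screening, nets 27 − 1 = 26; deviating to no screening nets 17.
high-risk: assigned no screening, nets 17; deviating to the screening nets 27 − 13 = 14.
Both types strictly prefer their assigned action; no profitable deviation.

Neither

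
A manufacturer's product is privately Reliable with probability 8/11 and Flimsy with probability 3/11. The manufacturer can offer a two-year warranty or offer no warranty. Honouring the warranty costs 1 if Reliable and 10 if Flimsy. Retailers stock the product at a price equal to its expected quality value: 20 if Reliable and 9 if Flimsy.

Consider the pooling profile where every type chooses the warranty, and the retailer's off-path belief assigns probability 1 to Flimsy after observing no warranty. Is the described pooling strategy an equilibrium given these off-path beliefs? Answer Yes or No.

On path, the retailer holds the prior and pays 8/11·20 + 3/11·9 = 17. Off path (no warranty), believing Flimsy, it pays 9.
Reliable: the warranty nets 17 − 1 = 16; no warranty nets 9. Reliable stays.
Flimsy: the warranty nets 17 − 10 = 7; no warranty nets 9. Flimsy would deviate.
A type deviates, so pooling fails.

No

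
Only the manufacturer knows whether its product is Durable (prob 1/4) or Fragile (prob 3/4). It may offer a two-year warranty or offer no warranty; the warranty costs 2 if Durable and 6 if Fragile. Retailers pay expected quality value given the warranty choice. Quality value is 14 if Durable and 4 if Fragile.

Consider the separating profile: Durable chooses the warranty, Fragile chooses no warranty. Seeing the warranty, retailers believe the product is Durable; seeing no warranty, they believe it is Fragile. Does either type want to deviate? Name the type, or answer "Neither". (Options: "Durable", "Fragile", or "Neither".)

The warranty pays 14; no warranty pays 4.
Durable: assigned the warranty, nets 14 − 2 = 12; deviating to no warranty nets 4.
Fragile: assigned no warranty, nets 4; deviating to the warranty nets 14 − 6 = 8.
The Fragile type gains 4 by deviating.

Fragile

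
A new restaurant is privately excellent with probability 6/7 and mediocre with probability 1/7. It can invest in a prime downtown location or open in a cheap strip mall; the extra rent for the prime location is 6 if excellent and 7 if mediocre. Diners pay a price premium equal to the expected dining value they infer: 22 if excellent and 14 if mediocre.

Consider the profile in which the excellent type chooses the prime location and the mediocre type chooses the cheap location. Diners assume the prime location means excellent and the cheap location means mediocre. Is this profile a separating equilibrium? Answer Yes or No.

Under these beliefs, the prime location earns price premium 22 and the cheap location earns price premium 14.
excellent: the prime location nets 22 − 6 = 16; the cheap location nets 14. excellent prefers the prime location.
mediocre: the prime location nets 22 − 7 = 15; the cheap location nets 14. mediocre would deviate to the prime location.
mediocre has a profitable deviation, so the profile is not an equilibrium.

No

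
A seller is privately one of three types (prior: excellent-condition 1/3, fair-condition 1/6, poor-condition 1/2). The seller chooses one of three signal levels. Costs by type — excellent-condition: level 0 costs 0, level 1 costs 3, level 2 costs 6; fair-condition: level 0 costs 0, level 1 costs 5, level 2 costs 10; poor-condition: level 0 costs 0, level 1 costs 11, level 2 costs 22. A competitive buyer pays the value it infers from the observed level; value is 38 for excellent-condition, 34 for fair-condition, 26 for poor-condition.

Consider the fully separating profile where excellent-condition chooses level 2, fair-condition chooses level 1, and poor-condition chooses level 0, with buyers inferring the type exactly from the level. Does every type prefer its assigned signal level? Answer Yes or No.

Yes

Separating prices: level 2 → 38, level 1 → 34, level 0 → 26.
excellent-condition (assigned level 2): level 0: 26 − 0 = 26; level 1: 34 − 3 = 31; level 2: 38 − 6 = 32. excellent-condition stays.
fair-condition (assigned level 1): level 0: 26 − 0 = 26; level 1: 34 − 5 = 29; level 2: 38 − 10 = 28. fair-condition stays.
poor-condition (assigned level 0): level 0: 26 − 0 = 26; level 1: 34 − 11 = 23; level 2: 38 − 22 = 16. poor-condition stays.
Every type prefers its assigned level; separation holds.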